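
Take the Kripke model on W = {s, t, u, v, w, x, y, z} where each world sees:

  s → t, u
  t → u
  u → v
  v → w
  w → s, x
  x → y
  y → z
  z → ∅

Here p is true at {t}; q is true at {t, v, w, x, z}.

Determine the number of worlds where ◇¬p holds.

7

s: successors {t, u}; ¬p there: t:F, u:T. ✓
t: successors {u}; ¬p there: u:T. ✓
u: successors {v}; ¬p there: v:T. ✓
v: successors {w}; ¬p there: w:T. ✓
w: successors {s, x}; ¬p there: s:T, x:T. ✓
x: successors {y}; ¬p there: y:T. ✓
y: successors {z}; ¬p there: z:T. ✓
z: no successors, so ◇¬p fails. ✗
Satisfying worlds: {s, t, u, v, w, x, y}.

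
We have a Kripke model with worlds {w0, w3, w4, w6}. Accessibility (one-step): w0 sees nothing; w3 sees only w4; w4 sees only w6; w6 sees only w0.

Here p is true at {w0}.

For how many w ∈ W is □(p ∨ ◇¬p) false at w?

w0: no successors, so □(p ∨ ◇¬p) holds vacuously. ✓
w3: successors {w4}; p ∨ ◇¬p there: w4:T. ✓
w4: successors {w6}; p ∨ ◇¬p there: w6:F. ✗
w6: successors {w0}; p ∨ ◇¬p there: w0:T. ✓
Satisfying worlds: {w0, w3, w6}.
So □(p ∨ ◇¬p) fails at the other 1 world.

1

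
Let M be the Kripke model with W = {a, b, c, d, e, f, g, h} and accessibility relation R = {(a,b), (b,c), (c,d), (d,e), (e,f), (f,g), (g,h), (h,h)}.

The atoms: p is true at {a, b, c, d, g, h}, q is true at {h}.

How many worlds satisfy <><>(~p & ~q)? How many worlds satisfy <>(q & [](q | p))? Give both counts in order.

For <><>(~p & ~q):
a: successors {b}; <>(~p & ~q) there: b:F. ✗
b: successors {c}; <>(~p & ~q) there: c:F. ✗
c: successors {d}; <>(~p & ~q) there: d:T. ✓
d: successors {e}; <>(~p & ~q) there: e:T. ✓
e: successors {f}; <>(~p & ~q) there: f:F. ✗
f: successors {g}; <>(~p & ~q) there: g:F. ✗
g: successors {h}; <>(~p & ~q) there: h:F. ✗
h: successors {h}; <>(~p & ~q) there: h:F. ✗
— 2 worlds.
For <>(q & [](q | p)):
a: successors {b}; q & [](q | p) there: b:F. ✗
b: successors {c}; q & [](q | p) there: c:F. ✗
c: successors {d}; q & [](q | p) there: d:F. ✗
d: successors {e}; q & [](q | p) there: e:F. ✗
e: successors {f}; q & [](q | p) there: f:F. ✗
f: successors {g}; q & [](q | p) there: g:F. ✗
g: successors {h}; q & [](q | p) there: h:T. ✓
h: successors {h}; q & [](q | p) there: h:T. ✓
— 2 worlds.

2 and 2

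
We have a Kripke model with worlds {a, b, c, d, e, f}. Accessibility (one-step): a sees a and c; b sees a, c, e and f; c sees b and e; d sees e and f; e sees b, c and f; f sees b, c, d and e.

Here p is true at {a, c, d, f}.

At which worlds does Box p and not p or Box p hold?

{a}

a: Box p and not p is F, Box p is T. ✓
b: Box p and not p is F, Box p is F. ✗
c: Box p and not p is F, Box p is F. ✗
d: Box p and not p is F, Box p is F. ✗
e: Box p and not p is F, Box p is F. ✗
f: Box p and not p is F, Box p is F. ✗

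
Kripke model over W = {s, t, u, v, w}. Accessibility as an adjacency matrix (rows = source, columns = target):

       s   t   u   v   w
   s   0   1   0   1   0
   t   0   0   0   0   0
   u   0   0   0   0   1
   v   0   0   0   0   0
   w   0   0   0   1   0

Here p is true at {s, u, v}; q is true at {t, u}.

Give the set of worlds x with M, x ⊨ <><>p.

s: successors {t, v}; <>p there: t:F, v:F. ✗
t: no successors, so <><>p fails. ✗
u: successors {w}; <>p there: w:T. ✓
v: no successors, so <><>p fails. ✗
w: successors {v}; <>p there: v:F. ✗

{u}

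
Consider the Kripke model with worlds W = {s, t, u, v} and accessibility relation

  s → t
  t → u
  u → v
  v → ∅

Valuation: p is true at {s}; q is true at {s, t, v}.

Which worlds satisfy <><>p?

∅

s: successors {t}; <>p there: t:F. ✗
t: successors {u}; <>p there: u:F. ✗
u: successors {v}; <>p there: v:F. ✗
v: no successors, so <><>p fails. ✗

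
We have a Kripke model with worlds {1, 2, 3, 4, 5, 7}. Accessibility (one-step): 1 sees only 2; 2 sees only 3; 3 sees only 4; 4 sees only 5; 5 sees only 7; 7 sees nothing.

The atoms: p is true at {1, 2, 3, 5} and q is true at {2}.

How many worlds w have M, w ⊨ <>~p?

2

1: successors {2}; ~p there: 2:F. ✗
2: successors {3}; ~p there: 3:F. ✗
3: successors {4}; ~p there: 4:T. ✓
4: successors {5}; ~p there: 5:F. ✗
5: successors {7}; ~p there: 7:T. ✓
7: no successors, so <>~p fails. ✗
Satisfying worlds: {3, 5}.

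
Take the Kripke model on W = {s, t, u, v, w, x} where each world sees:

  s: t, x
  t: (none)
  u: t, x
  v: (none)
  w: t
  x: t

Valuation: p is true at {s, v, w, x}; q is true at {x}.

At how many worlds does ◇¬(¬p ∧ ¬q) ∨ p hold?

s: ◇¬(¬p ∧ ¬q) is T, p is T. ✓
t: ◇¬(¬p ∧ ¬q) is F, p is F. ✗
u: ◇¬(¬p ∧ ¬q) is T, p is F. ✓
v: ◇¬(¬p ∧ ¬q) is F, p is T. ✓
w: ◇¬(¬p ∧ ¬q) is F, p is T. ✓
x: ◇¬(¬p ∧ ¬q) is F, p is T. ✓
Satisfying worlds: {s, u, v, w, x}.

5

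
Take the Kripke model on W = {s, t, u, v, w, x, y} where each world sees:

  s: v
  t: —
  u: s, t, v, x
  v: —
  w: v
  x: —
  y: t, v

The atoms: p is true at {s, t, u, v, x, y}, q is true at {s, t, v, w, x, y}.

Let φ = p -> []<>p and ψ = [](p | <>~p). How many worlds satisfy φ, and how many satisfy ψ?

For p -> []<>p:
s: p is T, []<>p is F. ✗
t: p is T, []<>p is T. ✓
u: p is T, []<>p is F. ✗
v: p is T, []<>p is T. ✓
w: p is F, []<>p is F. ✓
x: p is T, []<>p is T. ✓
y: p is T, []<>p is F. ✗
— 4 worlds.
For [](p | <>~p):
s: successors {v}; p | <>~p there: v:T. ✓
t: no successors, so [](p | <>~p) holds vacuously. ✓
u: successors {s, t, v, x}; p | <>~p there: s:T, t:T, v:T, x:T. ✓
v: no successors, so [](p | <>~p) holds vacuously. ✓
w: successors {v}; p | <>~p there: v:T. ✓
x: no successors, so [](p | <>~p) holds vacuously. ✓
y: successors {t, v}; p | <>~p there: t:T, v:T. ✓
— 7 worlds.

4 and 7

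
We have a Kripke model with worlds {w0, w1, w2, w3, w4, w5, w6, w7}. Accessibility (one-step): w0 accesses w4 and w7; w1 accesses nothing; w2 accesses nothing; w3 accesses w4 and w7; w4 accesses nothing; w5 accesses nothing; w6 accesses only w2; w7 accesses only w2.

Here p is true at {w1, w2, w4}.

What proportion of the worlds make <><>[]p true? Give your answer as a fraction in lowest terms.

w0: successors {w4, w7}; <>[]p there: w4:F, w7:T. ✓
w1: no successors, so <><>[]p fails. ✗
w2: no successors, so <><>[]p fails. ✗
w3: successors {w4, w7}; <>[]p there: w4:F, w7:T. ✓
w4: no successors, so <><>[]p fails. ✗
w5: no successors, so <><>[]p fails. ✗
w6: successors {w2}; <>[]p there: w2:F. ✗
w7: successors {w2}; <>[]p there: w2:F. ✗
That's 2 of 8 worlds, so 2/8 = 1/4.

1/4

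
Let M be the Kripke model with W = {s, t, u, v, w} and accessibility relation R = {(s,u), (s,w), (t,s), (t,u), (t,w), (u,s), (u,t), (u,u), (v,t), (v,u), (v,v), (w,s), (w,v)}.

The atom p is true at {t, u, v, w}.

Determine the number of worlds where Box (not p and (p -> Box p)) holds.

s: successors {u, w}; not p and (p -> Box p) there: u:F, w:F. ✗
t: successors {s, u, w}; not p and (p -> Box p) there: s:T, u:F, w:F. ✗
u: successors {s, t, u}; not p and (p -> Box p) there: s:T, t:F, u:F. ✗
v: successors {t, u, v}; not p and (p -> Box p) there: t:F, u:F, v:F. ✗
w: successors {s, v}; not p and (p -> Box p) there: s:T, v:F. ✗
Satisfying worlds: ∅.

0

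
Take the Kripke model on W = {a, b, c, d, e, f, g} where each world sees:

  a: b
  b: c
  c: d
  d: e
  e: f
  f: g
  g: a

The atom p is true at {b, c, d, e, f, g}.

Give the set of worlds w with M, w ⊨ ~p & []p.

{a}

a: ~p is T, []p is T. ✓
b: ~p is F, []p is T. ✗
c: ~p is F, []p is T. ✗
d: ~p is F, []p is T. ✗
e: ~p is F, []p is T. ✗
f: ~p is F, []p is T. ✗
g: ~p is F, []p is F. ✗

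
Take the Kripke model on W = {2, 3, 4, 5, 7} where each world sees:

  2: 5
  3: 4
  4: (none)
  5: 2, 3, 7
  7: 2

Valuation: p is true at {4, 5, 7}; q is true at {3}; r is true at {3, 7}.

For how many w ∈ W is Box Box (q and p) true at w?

2

2: successors {5}; Box (q and p) there: 5:F. ✗
3: successors {4}; Box (q and p) there: 4:T. ✓
4: no successors, so Box Box (q and p) holds vacuously. ✓
5: successors {2, 3, 7}; Box (q and p) there: 2:F, 3:F, 7:F. ✗
7: successors {2}; Box (q and p) there: 2:F. ✗
Satisfying worlds: {3, 4}.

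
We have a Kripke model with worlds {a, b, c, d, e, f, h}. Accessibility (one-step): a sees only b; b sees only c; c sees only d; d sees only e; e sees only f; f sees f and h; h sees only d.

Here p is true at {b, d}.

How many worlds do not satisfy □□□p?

a: successors {b}; □□p there: b:T. ✓
b: successors {c}; □□p there: c:F. ✗
c: successors {d}; □□p there: d:F. ✗
d: successors {e}; □□p there: e:F. ✗
e: successors {f}; □□p there: f:F. ✗
f: successors {f, h}; □□p there: f:F, h:F. ✗
h: successors {d}; □□p there: d:F. ✗
Satisfying worlds: {a}.
So □□□p fails at the other 6 worlds.

6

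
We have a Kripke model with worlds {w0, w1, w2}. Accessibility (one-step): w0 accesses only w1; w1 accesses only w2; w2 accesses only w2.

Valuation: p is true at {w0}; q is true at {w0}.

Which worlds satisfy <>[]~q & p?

w0: <>[]~q is T, p is T. ✓
w1: <>[]~q is T, p is F. ✗
w2: <>[]~q is T, p is F. ✗

{w0}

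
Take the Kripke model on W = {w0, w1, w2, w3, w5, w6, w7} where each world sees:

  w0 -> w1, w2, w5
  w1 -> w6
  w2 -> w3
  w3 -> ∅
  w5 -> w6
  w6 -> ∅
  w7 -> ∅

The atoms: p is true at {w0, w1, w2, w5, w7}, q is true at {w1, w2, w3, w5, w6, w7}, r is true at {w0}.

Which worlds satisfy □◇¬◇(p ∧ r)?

w0: successors {w1, w2, w5}; ◇¬◇(p ∧ r) there: w1:T, w2:T, w5:T. ✓
w1: successors {w6}; ◇¬◇(p ∧ r) there: w6:F. ✗
w2: successors {w3}; ◇¬◇(p ∧ r) there: w3:F. ✗
w3: no successors, so □◇¬◇(p ∧ r) holds vacuously. ✓
w5: successors {w6}; ◇¬◇(p ∧ r) there: w6:F. ✗
w6: no successors, so □◇¬◇(p ∧ r) holds vacuously. ✓
w7: no successors, so □◇¬◇(p ∧ r) holds vacuously. ✓

{w0, w3, w6, w7}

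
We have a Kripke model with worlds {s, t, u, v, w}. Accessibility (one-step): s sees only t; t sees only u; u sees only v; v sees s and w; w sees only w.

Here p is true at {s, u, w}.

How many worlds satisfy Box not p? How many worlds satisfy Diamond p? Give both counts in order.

2 and 3

For Box not p:
s: successors {t}; not p there: t:T. ✓
t: successors {u}; not p there: u:F. ✗
u: successors {v}; not p there: v:T. ✓
v: successors {s, w}; not p there: s:F, w:F. ✗
w: successors {w}; not p there: w:F. ✗
— 2 worlds.
For Diamond p:
s: successors {t}; p there: t:F. ✗
t: successors {u}; p there: u:T. ✓
u: successors {v}; p there: v:F. ✗
v: successors {s, w}; p there: s:T, w:T. ✓
w: successors {w}; p there: w:T. ✓
— 3 worlds.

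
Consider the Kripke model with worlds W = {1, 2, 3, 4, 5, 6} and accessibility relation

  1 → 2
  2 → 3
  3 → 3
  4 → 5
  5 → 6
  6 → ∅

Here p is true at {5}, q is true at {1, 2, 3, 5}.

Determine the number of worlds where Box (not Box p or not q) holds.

1: successors {2}; not Box p or not q there: 2:T. ✓
2: successors {3}; not Box p or not q there: 3:T. ✓
3: successors {3}; not Box p or not q there: 3:T. ✓
4: successors {5}; not Box p or not q there: 5:T. ✓
5: successors {6}; not Box p or not q there: 6:T. ✓
6: no successors, so Box (not Box p or not q) holds vacuously. ✓
Satisfying worlds: {1, 2, 3, 4, 5, 6}.

6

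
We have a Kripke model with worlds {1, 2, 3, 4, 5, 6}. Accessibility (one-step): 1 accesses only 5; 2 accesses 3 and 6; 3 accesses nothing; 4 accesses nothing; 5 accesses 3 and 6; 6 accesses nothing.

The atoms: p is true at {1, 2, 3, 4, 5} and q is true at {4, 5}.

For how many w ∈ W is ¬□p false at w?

4

1: □p is T. ✗
2: □p is F. ✓
3: □p is T. ✗
4: □p is T. ✗
5: □p is F. ✓
6: □p is T. ✗
Satisfying worlds: {2, 5}.
So ¬□p fails at the other 4 worlds.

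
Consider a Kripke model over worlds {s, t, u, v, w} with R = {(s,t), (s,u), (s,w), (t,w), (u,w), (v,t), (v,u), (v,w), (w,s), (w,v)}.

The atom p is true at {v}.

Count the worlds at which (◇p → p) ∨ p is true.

s: ◇p → p is T, p is F. ✓
t: ◇p → p is T, p is F. ✓
u: ◇p → p is T, p is F. ✓
v: ◇p → p is T, p is T. ✓
w: ◇p → p is F, p is F. ✗
Satisfying worlds: {s, t, u, v}.

4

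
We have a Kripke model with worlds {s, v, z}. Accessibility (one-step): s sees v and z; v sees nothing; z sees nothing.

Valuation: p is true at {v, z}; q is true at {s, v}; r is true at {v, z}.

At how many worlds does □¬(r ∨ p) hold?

s: successors {v, z}; ¬(r ∨ p) there: v:F, z:F. ✗
v: no successors, so □¬(r ∨ p) holds vacuously. ✓
z: no successors, so □¬(r ∨ p) holds vacuously. ✓
Satisfying worlds: {v, z}.

2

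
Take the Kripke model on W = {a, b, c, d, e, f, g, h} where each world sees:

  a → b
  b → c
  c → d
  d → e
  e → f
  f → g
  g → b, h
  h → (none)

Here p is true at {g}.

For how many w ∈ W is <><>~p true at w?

a: successors {b}; <>~p there: b:T. ✓
b: successors {c}; <>~p there: c:T. ✓
c: successors {d}; <>~p there: d:T. ✓
d: successors {e}; <>~p there: e:T. ✓
e: successors {f}; <>~p there: f:F. ✗
f: successors {g}; <>~p there: g:T. ✓
g: successors {b, h}; <>~p there: b:T, h:F. ✓
h: no successors, so <><>~p fails. ✗
Satisfying worlds: {a, b, c, d, f, g}.

6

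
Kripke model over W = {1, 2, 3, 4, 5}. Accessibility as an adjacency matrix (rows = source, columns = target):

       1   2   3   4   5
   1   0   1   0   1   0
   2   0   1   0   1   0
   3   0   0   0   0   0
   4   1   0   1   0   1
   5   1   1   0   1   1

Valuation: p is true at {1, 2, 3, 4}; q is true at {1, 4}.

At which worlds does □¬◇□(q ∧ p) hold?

1: successors {2, 4}; ¬◇□(q ∧ p) there: 2:T, 4:F. ✗
2: successors {2, 4}; ¬◇□(q ∧ p) there: 2:T, 4:F. ✗
3: no successors, so □¬◇□(q ∧ p) holds vacuously. ✓
4: successors {1, 3, 5}; ¬◇□(q ∧ p) there: 1:T, 3:T, 5:T. ✓
5: successors {1, 2, 4, 5}; ¬◇□(q ∧ p) there: 1:T, 2:T, 4:F, 5:T. ✗

{3, 4}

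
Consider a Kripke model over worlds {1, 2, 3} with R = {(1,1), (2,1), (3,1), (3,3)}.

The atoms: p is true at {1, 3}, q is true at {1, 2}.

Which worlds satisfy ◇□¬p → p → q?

{1, 2, 3}

1: ◇□¬p is F, p → q is T. ✓
2: ◇□¬p is F, p → q is T. ✓
3: ◇□¬p is F, p → q is F. ✓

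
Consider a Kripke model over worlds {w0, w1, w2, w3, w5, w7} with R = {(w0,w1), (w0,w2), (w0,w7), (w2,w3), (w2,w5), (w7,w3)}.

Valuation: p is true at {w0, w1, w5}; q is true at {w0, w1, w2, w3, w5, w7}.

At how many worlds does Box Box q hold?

w0: successors {w1, w2, w7}; Box q there: w1:T, w2:T, w7:T. ✓
w1: no successors, so Box Box q holds vacuously. ✓
w2: successors {w3, w5}; Box q there: w3:T, w5:T. ✓
w3: no successors, so Box Box q holds vacuously. ✓
w5: no successors, so Box Box q holds vacuously. ✓
w7: successors {w3}; Box q there: w3:T. ✓
Satisfying worlds: {w0, w1, w2, w3, w5, w7}.

6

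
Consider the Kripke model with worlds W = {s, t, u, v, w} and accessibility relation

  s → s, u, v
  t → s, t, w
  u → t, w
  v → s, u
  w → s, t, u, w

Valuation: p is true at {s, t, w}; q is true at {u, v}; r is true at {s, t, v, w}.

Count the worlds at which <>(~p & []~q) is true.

s: successors {s, u, v}; ~p & []~q there: s:F, u:T, v:F. ✓
t: successors {s, t, w}; ~p & []~q there: s:F, t:F, w:F. ✗
u: successors {t, w}; ~p & []~q there: t:F, w:F. ✗
v: successors {s, u}; ~p & []~q there: s:F, u:T. ✓
w: successors {s, t, u, w}; ~p & []~q there: s:F, t:F, u:T, w:F. ✓
Satisfying worlds: {s, v, w}.

3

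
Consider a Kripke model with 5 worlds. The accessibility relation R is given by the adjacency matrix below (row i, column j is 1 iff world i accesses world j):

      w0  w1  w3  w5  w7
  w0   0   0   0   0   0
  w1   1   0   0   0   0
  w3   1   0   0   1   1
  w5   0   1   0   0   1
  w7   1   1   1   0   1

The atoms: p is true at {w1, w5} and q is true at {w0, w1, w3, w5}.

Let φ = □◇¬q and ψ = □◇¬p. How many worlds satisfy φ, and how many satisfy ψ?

1 and 2

For □◇¬q:
w0: no successors, so □◇¬q holds vacuously. ✓
w1: successors {w0}; ◇¬q there: w0:F. ✗
w3: successors {w0, w5, w7}; ◇¬q there: w0:F, w5:T, w7:T. ✗
w5: successors {w1, w7}; ◇¬q there: w1:F, w7:T. ✗
w7: successors {w0, w1, w3, w7}; ◇¬q there: w0:F, w1:F, w3:T, w7:T. ✗
— 1 world.
For □◇¬p:
w0: no successors, so □◇¬p holds vacuously. ✓
w1: successors {w0}; ◇¬p there: w0:F. ✗
w3: successors {w0, w5, w7}; ◇¬p there: w0:F, w5:T, w7:T. ✗
w5: successors {w1, w7}; ◇¬p there: w1:T, w7:T. ✓
w7: successors {w0, w1, w3, w7}; ◇¬p there: w0:F, w1:T, w3:T, w7:T. ✗
— 2 worlds.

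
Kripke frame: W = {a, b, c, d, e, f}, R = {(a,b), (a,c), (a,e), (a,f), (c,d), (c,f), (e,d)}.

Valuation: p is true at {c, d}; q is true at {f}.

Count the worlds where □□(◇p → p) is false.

0

a: successors {b, c, e, f}; □(◇p → p) there: b:T, c:T, e:T, f:T. ✓
b: no successors, so □□(◇p → p) holds vacuously. ✓
c: successors {d, f}; □(◇p → p) there: d:T, f:T. ✓
d: no successors, so □□(◇p → p) holds vacuously. ✓
e: successors {d}; □(◇p → p) there: d:T. ✓
f: no successors, so □□(◇p → p) holds vacuously. ✓
Satisfying worlds: {a, b, c, d, e, f}.
So □□(◇p → p) fails at the other 0 worlds.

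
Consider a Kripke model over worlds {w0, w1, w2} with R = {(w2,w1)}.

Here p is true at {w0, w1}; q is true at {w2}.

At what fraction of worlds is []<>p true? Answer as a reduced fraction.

w0: no successors, so []<>p holds vacuously. ✓
w1: no successors, so []<>p holds vacuously. ✓
w2: successors {w1}; <>p there: w1:F. ✗
That's 2 of 3 worlds, so 2/3.

2/3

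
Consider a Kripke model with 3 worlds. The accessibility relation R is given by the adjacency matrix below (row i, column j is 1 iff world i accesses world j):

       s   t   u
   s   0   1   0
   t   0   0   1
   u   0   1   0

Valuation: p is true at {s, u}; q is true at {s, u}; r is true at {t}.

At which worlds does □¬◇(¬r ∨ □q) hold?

∅

s: successors {t}; ¬◇(¬r ∨ □q) there: t:F. ✗
t: successors {u}; ¬◇(¬r ∨ □q) there: u:F. ✗
u: successors {t}; ¬◇(¬r ∨ □q) there: t:F. ✗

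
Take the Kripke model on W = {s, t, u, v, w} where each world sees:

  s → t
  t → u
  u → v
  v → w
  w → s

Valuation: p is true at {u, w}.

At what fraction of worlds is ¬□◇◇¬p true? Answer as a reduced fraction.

2/5

s: □◇◇¬p is T. ✗
t: □◇◇¬p is F. ✓
u: □◇◇¬p is T. ✗
v: □◇◇¬p is T. ✗
w: □◇◇¬p is F. ✓
That's 2 of 5 worlds, so 2/5.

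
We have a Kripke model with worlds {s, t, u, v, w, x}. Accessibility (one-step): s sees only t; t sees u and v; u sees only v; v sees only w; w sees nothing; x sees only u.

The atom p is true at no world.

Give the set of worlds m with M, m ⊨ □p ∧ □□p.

{w}

s: □p is F, □□p is F. ✗
t: □p is F, □□p is F. ✗
u: □p is F, □□p is F. ✗
v: □p is F, □□p is T. ✗
w: □p is T, □□p is T. ✓
x: □p is F, □□p is F. ✗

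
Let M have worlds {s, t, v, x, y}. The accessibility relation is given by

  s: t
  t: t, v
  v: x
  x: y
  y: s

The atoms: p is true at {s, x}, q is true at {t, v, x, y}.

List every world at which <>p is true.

s: successors {t}; p there: t:F. ✗
t: successors {t, v}; p there: t:F, v:F. ✗
v: successors {x}; p there: x:T. ✓
x: successors {y}; p there: y:F. ✗
y: successors {s}; p there: s:T. ✓

{v, y}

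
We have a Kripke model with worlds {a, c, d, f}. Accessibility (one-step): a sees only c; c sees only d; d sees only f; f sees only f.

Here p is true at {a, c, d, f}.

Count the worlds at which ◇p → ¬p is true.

0

a: ◇p is T, ¬p is F. ✗
c: ◇p is T, ¬p is F. ✗
d: ◇p is T, ¬p is F. ✗
f: ◇p is T, ¬p is F. ✗
Satisfying worlds: ∅.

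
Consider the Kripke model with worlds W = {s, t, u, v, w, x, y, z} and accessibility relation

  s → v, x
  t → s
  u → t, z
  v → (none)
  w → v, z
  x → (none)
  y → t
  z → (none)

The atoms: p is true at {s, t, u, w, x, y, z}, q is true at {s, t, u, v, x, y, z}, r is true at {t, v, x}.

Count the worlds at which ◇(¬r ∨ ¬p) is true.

4

s: successors {v, x}; ¬r ∨ ¬p there: v:T, x:F. ✓
t: successors {s}; ¬r ∨ ¬p there: s:T. ✓
u: successors {t, z}; ¬r ∨ ¬p there: t:F, z:T. ✓
v: no successors, so ◇(¬r ∨ ¬p) fails. ✗
w: successors {v, z}; ¬r ∨ ¬p there: v:T, z:T. ✓
x: no successors, so ◇(¬r ∨ ¬p) fails. ✗
y: successors {t}; ¬r ∨ ¬p there: t:F. ✗
z: no successors, so ◇(¬r ∨ ¬p) fails. ✗
Satisfying worlds: {s, t, u, w}.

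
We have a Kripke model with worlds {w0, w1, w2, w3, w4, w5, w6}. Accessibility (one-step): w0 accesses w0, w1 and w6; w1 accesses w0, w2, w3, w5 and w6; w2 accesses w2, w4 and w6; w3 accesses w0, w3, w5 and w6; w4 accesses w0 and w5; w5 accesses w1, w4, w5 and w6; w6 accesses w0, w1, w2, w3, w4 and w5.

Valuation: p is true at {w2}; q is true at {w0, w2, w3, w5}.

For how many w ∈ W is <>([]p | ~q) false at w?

1

w0: successors {w0, w1, w6}; []p | ~q there: w0:F, w1:T, w6:T. ✓
w1: successors {w0, w2, w3, w5, w6}; []p | ~q there: w0:F, w2:F, w3:F, w5:F, w6:T. ✓
w2: successors {w2, w4, w6}; []p | ~q there: w2:F, w4:T, w6:T. ✓
w3: successors {w0, w3, w5, w6}; []p | ~q there: w0:F, w3:F, w5:F, w6:T. ✓
w4: successors {w0, w5}; []p | ~q there: w0:F, w5:F. ✗
w5: successors {w1, w4, w5, w6}; []p | ~q there: w1:T, w4:T, w5:F, w6:T. ✓
w6: successors {w0, w1, w2, w3, w4, w5}; []p | ~q there: w0:F, w1:T, w2:F, w3:F, w4:T, w5:F. ✓
Satisfying worlds: {w0, w1, w2, w3, w5, w6}.
So <>([]p | ~q) fails at the other 1 world.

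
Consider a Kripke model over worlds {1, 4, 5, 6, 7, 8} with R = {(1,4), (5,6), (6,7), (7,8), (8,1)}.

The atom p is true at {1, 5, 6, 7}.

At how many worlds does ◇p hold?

3

1: successors {4}; p there: 4:F. ✗
4: no successors, so ◇p fails. ✗
5: successors {6}; p there: 6:T. ✓
6: successors {7}; p there: 7:T. ✓
7: successors {8}; p there: 8:F. ✗
8: successors {1}; p there: 1:T. ✓
Satisfying worlds: {5, 6, 8}.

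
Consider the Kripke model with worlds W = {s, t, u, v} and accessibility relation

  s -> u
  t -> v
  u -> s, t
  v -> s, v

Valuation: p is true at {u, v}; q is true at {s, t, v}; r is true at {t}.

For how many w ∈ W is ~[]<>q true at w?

2

s: []<>q is T. ✗
t: []<>q is T. ✗
u: []<>q is F. ✓
v: []<>q is F. ✓
Satisfying worlds: {u, v}.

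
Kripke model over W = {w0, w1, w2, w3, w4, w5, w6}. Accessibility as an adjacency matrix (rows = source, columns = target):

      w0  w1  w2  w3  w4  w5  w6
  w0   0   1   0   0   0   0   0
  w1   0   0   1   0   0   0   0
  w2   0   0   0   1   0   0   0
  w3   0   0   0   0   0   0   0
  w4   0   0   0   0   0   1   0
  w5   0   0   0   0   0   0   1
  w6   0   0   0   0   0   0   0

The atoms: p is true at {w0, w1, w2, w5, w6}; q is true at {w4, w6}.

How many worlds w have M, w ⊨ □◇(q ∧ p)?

w0: successors {w1}; ◇(q ∧ p) there: w1:F. ✗
w1: successors {w2}; ◇(q ∧ p) there: w2:F. ✗
w2: successors {w3}; ◇(q ∧ p) there: w3:F. ✗
w3: no successors, so □◇(q ∧ p) holds vacuously. ✓
w4: successors {w5}; ◇(q ∧ p) there: w5:T. ✓
w5: successors {w6}; ◇(q ∧ p) there: w6:F. ✗
w6: no successors, so □◇(q ∧ p) holds vacuously. ✓
Satisfying worlds: {w3, w4, w6}.

3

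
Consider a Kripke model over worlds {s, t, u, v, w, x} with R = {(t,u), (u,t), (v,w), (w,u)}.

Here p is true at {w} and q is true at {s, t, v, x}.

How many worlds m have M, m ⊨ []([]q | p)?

s: no successors, so []([]q | p) holds vacuously. ✓
t: successors {u}; []q | p there: u:T. ✓
u: successors {t}; []q | p there: t:F. ✗
v: successors {w}; []q | p there: w:T. ✓
w: successors {u}; []q | p there: u:T. ✓
x: no successors, so []([]q | p) holds vacuously. ✓
Satisfying worlds: {s, t, v, w, x}.

5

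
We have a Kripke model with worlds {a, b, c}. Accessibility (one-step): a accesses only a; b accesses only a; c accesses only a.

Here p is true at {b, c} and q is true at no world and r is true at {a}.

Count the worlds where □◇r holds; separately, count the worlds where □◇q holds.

For □◇r:
a: successors {a}; ◇r there: a:T. ✓
b: successors {a}; ◇r there: a:T. ✓
c: successors {a}; ◇r there: a:T. ✓
— 3 worlds.
For □◇q:
a: successors {a}; ◇q there: a:F. ✗
b: successors {a}; ◇q there: a:F. ✗
c: successors {a}; ◇q there: a:F. ✗
— 0 worlds.

3 and 0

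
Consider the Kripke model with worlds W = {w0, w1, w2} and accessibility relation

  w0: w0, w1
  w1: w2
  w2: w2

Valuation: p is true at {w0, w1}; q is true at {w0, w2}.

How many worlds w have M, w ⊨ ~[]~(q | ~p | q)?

w0: []~(q | ~p | q) is F. ✓
w1: []~(q | ~p | q) is F. ✓
w2: []~(q | ~p | q) is F. ✓
Satisfying worlds: {w0, w1, w2}.

3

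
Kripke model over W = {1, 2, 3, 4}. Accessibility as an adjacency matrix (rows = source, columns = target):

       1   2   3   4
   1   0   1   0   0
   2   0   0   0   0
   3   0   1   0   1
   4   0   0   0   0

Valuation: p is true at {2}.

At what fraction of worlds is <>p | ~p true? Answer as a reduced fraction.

3/4

1: <>p is T, ~p is T. ✓
2: <>p is F, ~p is F. ✗
3: <>p is T, ~p is T. ✓
4: <>p is F, ~p is T. ✓
That's 3 of 4 worlds, so 3/4.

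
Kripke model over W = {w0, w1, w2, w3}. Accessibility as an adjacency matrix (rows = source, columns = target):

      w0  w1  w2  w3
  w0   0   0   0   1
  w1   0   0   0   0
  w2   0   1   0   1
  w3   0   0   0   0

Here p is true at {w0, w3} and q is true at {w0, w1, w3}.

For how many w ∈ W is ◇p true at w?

w0: successors {w3}; p there: w3:T. ✓
w1: no successors, so ◇p fails. ✗
w2: successors {w1, w3}; p there: w1:F, w3:T. ✓
w3: no successors, so ◇p fails. ✗
Satisfying worlds: {w0, w2}.

2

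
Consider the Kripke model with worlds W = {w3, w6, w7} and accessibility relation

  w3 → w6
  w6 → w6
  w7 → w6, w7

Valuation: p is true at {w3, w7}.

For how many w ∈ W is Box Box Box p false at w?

w3: successors {w6}; Box Box p there: w6:F. ✗
w6: successors {w6}; Box Box p there: w6:F. ✗
w7: successors {w6, w7}; Box Box p there: w6:F, w7:F. ✗
Satisfying worlds: ∅.
So Box Box Box p fails at the other 3 worlds.

3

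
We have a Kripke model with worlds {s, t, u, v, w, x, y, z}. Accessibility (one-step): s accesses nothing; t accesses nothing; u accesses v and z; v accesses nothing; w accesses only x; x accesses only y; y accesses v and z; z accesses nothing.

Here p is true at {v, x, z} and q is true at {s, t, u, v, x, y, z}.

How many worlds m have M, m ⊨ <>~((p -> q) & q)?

0

s: no successors, so <>~((p -> q) & q) fails. ✗
t: no successors, so <>~((p -> q) & q) fails. ✗
u: successors {v, z}; ~((p -> q) & q) there: v:F, z:F. ✗
v: no successors, so <>~((p -> q) & q) fails. ✗
w: successors {x}; ~((p -> q) & q) there: x:F. ✗
x: successors {y}; ~((p -> q) & q) there: y:F. ✗
y: successors {v, z}; ~((p -> q) & q) there: v:F, z:F. ✗
z: no successors, so <>~((p -> q) & q) fails. ✗
Satisfying worlds: ∅.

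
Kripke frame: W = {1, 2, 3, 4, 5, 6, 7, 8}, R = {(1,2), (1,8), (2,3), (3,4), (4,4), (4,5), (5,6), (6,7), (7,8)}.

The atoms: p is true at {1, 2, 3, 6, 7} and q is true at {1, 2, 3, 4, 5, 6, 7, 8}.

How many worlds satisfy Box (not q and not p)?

1

1: successors {2, 8}; not q and not p there: 2:F, 8:F. ✗
2: successors {3}; not q and not p there: 3:F. ✗
3: successors {4}; not q and not p there: 4:F. ✗
4: successors {4, 5}; not q and not p there: 4:F, 5:F. ✗
5: successors {6}; not q and not p there: 6:F. ✗
6: successors {7}; not q and not p there: 7:F. ✗
7: successors {8}; not q and not p there: 8:F. ✗
8: no successors, so Box (not q and not p) holds vacuously. ✓
Satisfying worlds: {8}.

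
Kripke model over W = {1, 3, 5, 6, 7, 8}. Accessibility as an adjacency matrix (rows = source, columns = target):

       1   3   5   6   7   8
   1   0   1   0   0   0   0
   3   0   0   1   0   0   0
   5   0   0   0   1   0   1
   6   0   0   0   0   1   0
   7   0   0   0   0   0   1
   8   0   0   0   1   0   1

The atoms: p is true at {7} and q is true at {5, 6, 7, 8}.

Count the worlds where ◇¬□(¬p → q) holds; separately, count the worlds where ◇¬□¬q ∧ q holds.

For ◇¬□(¬p → q):
1: successors {3}; ¬□(¬p → q) there: 3:F. ✗
3: successors {5}; ¬□(¬p → q) there: 5:F. ✗
5: successors {6, 8}; ¬□(¬p → q) there: 6:F, 8:F. ✗
6: successors {7}; ¬□(¬p → q) there: 7:F. ✗
7: successors {8}; ¬□(¬p → q) there: 8:F. ✗
8: successors {6, 8}; ¬□(¬p → q) there: 6:F, 8:F. ✗
— 0 worlds.
For ◇¬□¬q ∧ q:
1: ◇¬□¬q is T, q is F. ✗
3: ◇¬□¬q is T, q is F. ✗
5: ◇¬□¬q is T, q is T. ✓
6: ◇¬□¬q is T, q is T. ✓
7: ◇¬□¬q is T, q is T. ✓
8: ◇¬□¬q is T, q is T. ✓
— 4 worlds.

0 and 4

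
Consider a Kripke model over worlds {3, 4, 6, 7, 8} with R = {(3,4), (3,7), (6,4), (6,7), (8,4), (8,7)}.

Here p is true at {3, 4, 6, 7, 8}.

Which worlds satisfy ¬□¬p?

3: □¬p is F. ✓
4: □¬p is T. ✗
6: □¬p is F. ✓
7: □¬p is T. ✗
8: □¬p is F. ✓

{3, 6, 8}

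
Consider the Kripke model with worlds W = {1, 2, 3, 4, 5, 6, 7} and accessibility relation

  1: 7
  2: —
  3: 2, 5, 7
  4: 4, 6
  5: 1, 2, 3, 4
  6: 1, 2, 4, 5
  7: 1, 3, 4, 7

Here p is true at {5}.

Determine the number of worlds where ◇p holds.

1: successors {7}; p there: 7:F. ✗
2: no successors, so ◇p fails. ✗
3: successors {2, 5, 7}; p there: 2:F, 5:T, 7:F. ✓
4: successors {4, 6}; p there: 4:F, 6:F. ✗
5: successors {1, 2, 3, 4}; p there: 1:F, 2:F, 3:F, 4:F. ✗
6: successors {1, 2, 4, 5}; p there: 1:F, 2:F, 4:F, 5:T. ✓
7: successors {1, 3, 4, 7}; p there: 1:F, 3:F, 4:F, 7:F. ✗
Satisfying worlds: {3, 6}.

2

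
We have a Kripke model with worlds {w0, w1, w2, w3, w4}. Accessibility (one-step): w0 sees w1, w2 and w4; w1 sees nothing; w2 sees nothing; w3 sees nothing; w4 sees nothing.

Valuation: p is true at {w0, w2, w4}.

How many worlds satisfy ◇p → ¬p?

w0: ◇p is T, ¬p is F. ✗
w1: ◇p is F, ¬p is T. ✓
w2: ◇p is F, ¬p is F. ✓
w3: ◇p is F, ¬p is T. ✓
w4: ◇p is F, ¬p is F. ✓
Satisfying worlds: {w1, w2, w3, w4}.

4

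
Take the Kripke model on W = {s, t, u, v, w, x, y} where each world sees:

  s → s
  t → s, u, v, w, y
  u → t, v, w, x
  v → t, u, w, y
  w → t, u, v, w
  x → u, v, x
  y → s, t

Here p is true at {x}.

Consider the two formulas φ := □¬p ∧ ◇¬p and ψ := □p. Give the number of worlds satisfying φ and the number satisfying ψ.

5 and 0

For □¬p ∧ ◇¬p:
s: □¬p is T, ◇¬p is T. ✓
t: □¬p is T, ◇¬p is T. ✓
u: □¬p is F, ◇¬p is T. ✗
v: □¬p is T, ◇¬p is T. ✓
w: □¬p is T, ◇¬p is T. ✓
x: □¬p is F, ◇¬p is T. ✗
y: □¬p is T, ◇¬p is T. ✓
— 5 worlds.
For □p:
s: successors {s}; p there: s:F. ✗
t: successors {s, u, v, w, y}; p there: s:F, u:F, v:F, w:F, y:F. ✗
u: successors {t, v, w, x}; p there: t:F, v:F, w:F, x:T. ✗
v: successors {t, u, w, y}; p there: t:F, u:F, w:F, y:F. ✗
w: successors {t, u, v, w}; p there: t:F, u:F, v:F, w:F. ✗
x: successors {u, v, x}; p there: u:F, v:F, x:T. ✗
y: successors {s, t}; p there: s:F, t:F. ✗
— 0 worlds.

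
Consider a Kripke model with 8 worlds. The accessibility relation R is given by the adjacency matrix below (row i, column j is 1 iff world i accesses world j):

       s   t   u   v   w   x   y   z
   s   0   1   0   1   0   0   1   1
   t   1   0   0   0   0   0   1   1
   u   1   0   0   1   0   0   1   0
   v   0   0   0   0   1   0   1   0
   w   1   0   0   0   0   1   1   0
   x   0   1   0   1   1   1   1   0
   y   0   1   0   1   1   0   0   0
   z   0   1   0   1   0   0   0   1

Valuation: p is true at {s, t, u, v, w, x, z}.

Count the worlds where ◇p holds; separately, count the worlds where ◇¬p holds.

For ◇p:
s: successors {t, v, y, z}; p there: t:T, v:T, y:F, z:T. ✓
t: successors {s, y, z}; p there: s:T, y:F, z:T. ✓
u: successors {s, v, y}; p there: s:T, v:T, y:F. ✓
v: successors {w, y}; p there: w:T, y:F. ✓
w: successors {s, x, y}; p there: s:T, x:T, y:F. ✓
x: successors {t, v, w, x, y}; p there: t:T, v:T, w:T, x:T, y:F. ✓
y: successors {t, v, w}; p there: t:T, v:T, w:T. ✓
z: successors {t, v, z}; p there: t:T, v:T, z:T. ✓
— 8 worlds.
For ◇¬p:
s: successors {t, v, y, z}; ¬p there: t:F, v:F, y:T, z:F. ✓
t: successors {s, y, z}; ¬p there: s:F, y:T, z:F. ✓
u: successors {s, v, y}; ¬p there: s:F, v:F, y:T. ✓
v: successors {w, y}; ¬p there: w:F, y:T. ✓
w: successors {s, x, y}; ¬p there: s:F, x:F, y:T. ✓
x: successors {t, v, w, x, y}; ¬p there: t:F, v:F, w:F, x:F, y:T. ✓
y: successors {t, v, w}; ¬p there: t:F, v:F, w:F. ✗
z: successors {t, v, z}; ¬p there: t:F, v:F, z:F. ✗
— 6 worlds.

8 and 6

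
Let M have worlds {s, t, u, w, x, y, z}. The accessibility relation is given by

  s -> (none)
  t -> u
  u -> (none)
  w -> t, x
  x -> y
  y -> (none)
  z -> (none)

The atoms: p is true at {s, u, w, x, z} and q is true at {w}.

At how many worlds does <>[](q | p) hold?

s: no successors, so <>[](q | p) fails. ✗
t: successors {u}; [](q | p) there: u:T. ✓
u: no successors, so <>[](q | p) fails. ✗
w: successors {t, x}; [](q | p) there: t:T, x:F. ✓
x: successors {y}; [](q | p) there: y:T. ✓
y: no successors, so <>[](q | p) fails. ✗
z: no successors, so <>[](q | p) fails. ✗
Satisfying worlds: {t, w, x}.

3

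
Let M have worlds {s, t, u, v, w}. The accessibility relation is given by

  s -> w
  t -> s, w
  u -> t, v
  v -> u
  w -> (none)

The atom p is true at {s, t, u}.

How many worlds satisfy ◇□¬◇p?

3

s: successors {w}; □¬◇p there: w:T. ✓
t: successors {s, w}; □¬◇p there: s:T, w:T. ✓
u: successors {t, v}; □¬◇p there: t:T, v:F. ✓
v: successors {u}; □¬◇p there: u:F. ✗
w: no successors, so ◇□¬◇p fails. ✗
Satisfying worlds: {s, t, u}.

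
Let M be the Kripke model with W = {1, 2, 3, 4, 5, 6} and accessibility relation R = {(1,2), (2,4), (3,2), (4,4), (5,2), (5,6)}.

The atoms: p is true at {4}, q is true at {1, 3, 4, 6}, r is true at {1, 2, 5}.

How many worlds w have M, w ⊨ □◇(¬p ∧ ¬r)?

1: successors {2}; ◇(¬p ∧ ¬r) there: 2:F. ✗
2: successors {4}; ◇(¬p ∧ ¬r) there: 4:F. ✗
3: successors {2}; ◇(¬p ∧ ¬r) there: 2:F. ✗
4: successors {4}; ◇(¬p ∧ ¬r) there: 4:F. ✗
5: successors {2, 6}; ◇(¬p ∧ ¬r) there: 2:F, 6:F. ✗
6: no successors, so □◇(¬p ∧ ¬r) holds vacuously. ✓
Satisfying worlds: {6}.

1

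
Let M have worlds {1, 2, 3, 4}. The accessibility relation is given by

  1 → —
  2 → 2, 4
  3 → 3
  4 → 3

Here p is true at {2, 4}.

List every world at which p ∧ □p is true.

1: p is F, □p is T. ✗
2: p is T, □p is T. ✓
3: p is F, □p is F. ✗
4: p is T, □p is F. ✗

{2}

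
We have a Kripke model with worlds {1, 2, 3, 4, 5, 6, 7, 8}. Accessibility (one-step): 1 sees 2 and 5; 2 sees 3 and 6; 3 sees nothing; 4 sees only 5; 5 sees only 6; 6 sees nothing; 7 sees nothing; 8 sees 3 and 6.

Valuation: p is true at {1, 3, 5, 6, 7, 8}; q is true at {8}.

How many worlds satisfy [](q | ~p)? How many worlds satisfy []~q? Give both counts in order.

For [](q | ~p):
1: successors {2, 5}; q | ~p there: 2:T, 5:F. ✗
2: successors {3, 6}; q | ~p there: 3:F, 6:F. ✗
3: no successors, so [](q | ~p) holds vacuously. ✓
4: successors {5}; q | ~p there: 5:F. ✗
5: successors {6}; q | ~p there: 6:F. ✗
6: no successors, so [](q | ~p) holds vacuously. ✓
7: no successors, so [](q | ~p) holds vacuously. ✓
8: successors {3, 6}; q | ~p there: 3:F, 6:F. ✗
— 3 worlds.
For []~q:
1: successors {2, 5}; ~q there: 2:T, 5:T. ✓
2: successors {3, 6}; ~q there: 3:T, 6:T. ✓
3: no successors, so []~q holds vacuously. ✓
4: successors {5}; ~q there: 5:T. ✓
5: successors {6}; ~q there: 6:T. ✓
6: no successors, so []~q holds vacuously. ✓
7: no successors, so []~q holds vacuously. ✓
8: successors {3, 6}; ~q there: 3:T, 6:T. ✓
— 8 worlds.

3 and 8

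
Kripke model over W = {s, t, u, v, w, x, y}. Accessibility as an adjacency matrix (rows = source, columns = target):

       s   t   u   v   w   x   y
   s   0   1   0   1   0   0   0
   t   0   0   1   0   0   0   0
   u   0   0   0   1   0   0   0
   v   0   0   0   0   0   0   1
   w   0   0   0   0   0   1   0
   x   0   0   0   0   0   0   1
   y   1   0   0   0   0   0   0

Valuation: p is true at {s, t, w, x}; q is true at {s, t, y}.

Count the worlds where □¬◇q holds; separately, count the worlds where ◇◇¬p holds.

1 and 5

For □¬◇q:
s: successors {t, v}; ¬◇q there: t:T, v:F. ✗
t: successors {u}; ¬◇q there: u:T. ✓
u: successors {v}; ¬◇q there: v:F. ✗
v: successors {y}; ¬◇q there: y:F. ✗
w: successors {x}; ¬◇q there: x:F. ✗
x: successors {y}; ¬◇q there: y:F. ✗
y: successors {s}; ¬◇q there: s:F. ✗
— 1 world.
For ◇◇¬p:
s: successors {t, v}; ◇¬p there: t:T, v:T. ✓
t: successors {u}; ◇¬p there: u:T. ✓
u: successors {v}; ◇¬p there: v:T. ✓
v: successors {y}; ◇¬p there: y:F. ✗
w: successors {x}; ◇¬p there: x:T. ✓
x: successors {y}; ◇¬p there: y:F. ✗
y: successors {s}; ◇¬p there: s:T. ✓
— 5 worlds.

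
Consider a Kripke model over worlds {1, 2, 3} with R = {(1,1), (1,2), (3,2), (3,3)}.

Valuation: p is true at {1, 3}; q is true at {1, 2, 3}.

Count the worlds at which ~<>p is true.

1

1: <>p is T. ✗
2: <>p is F. ✓
3: <>p is T. ✗
Satisfying worlds: {2}.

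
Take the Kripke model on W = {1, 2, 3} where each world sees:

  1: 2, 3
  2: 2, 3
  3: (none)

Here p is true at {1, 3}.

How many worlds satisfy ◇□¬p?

2

1: successors {2, 3}; □¬p there: 2:F, 3:T. ✓
2: successors {2, 3}; □¬p there: 2:F, 3:T. ✓
3: no successors, so ◇□¬p fails. ✗
Satisfying worlds: {1, 2}.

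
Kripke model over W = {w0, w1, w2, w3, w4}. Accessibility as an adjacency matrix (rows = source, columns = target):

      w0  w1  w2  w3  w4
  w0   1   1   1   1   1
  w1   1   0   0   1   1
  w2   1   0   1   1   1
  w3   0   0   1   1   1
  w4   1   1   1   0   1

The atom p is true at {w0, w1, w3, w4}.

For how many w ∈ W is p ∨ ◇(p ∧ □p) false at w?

1

w0: p is T, ◇(p ∧ □p) is T. ✓
w1: p is T, ◇(p ∧ □p) is F. ✓
w2: p is F, ◇(p ∧ □p) is F. ✗
w3: p is T, ◇(p ∧ □p) is F. ✓
w4: p is T, ◇(p ∧ □p) is T. ✓
Satisfying worlds: {w0, w1, w3, w4}.
So p ∨ ◇(p ∧ □p) fails at the other 1 world.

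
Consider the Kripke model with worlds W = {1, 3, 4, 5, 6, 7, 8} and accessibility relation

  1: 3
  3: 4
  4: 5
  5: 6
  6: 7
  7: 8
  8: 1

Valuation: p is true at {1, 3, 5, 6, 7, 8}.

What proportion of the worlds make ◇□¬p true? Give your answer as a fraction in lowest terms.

1/7

1: successors {3}; □¬p there: 3:T. ✓
3: successors {4}; □¬p there: 4:F. ✗
4: successors {5}; □¬p there: 5:F. ✗
5: successors {6}; □¬p there: 6:F. ✗
6: successors {7}; □¬p there: 7:F. ✗
7: successors {8}; □¬p there: 8:F. ✗
8: successors {1}; □¬p there: 1:F. ✗
That's 1 of 7 worlds, so 1/7.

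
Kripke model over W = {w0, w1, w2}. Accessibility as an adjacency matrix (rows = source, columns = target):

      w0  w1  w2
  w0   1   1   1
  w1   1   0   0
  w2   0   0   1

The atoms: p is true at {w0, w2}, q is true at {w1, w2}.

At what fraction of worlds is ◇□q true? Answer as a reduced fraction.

w0: successors {w0, w1, w2}; □q there: w0:F, w1:F, w2:T. ✓
w1: successors {w0}; □q there: w0:F. ✗
w2: successors {w2}; □q there: w2:T. ✓
That's 2 of 3 worlds, so 2/3.

2/3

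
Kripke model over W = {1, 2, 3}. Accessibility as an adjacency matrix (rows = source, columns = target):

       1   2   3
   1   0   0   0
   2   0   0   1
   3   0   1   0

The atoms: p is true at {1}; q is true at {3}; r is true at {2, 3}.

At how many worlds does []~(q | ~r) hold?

1: no successors, so []~(q | ~r) holds vacuously. ✓
2: successors {3}; ~(q | ~r) there: 3:F. ✗
3: successors {2}; ~(q | ~r) there: 2:T. ✓
Satisfying worlds: {1, 3}.

2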